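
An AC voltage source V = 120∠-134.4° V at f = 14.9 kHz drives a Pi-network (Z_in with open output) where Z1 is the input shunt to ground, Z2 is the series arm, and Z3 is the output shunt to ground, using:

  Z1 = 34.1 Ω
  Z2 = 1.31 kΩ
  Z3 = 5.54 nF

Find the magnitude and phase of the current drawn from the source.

Step 1 — Angular frequency: ω = 2π·f = 2π·1.49e+04 = 9.362e+04 rad/s.
Step 2 — Component impedances:
  Z1: Z = R = 34.1 Ω
  Z2: Z = R = 1310 Ω
  Z3: Z = 1/(jωC) = -j/(ω·C) = 0 - j1928 Ω
Step 3 — With open output, the series arm Z2 and the output shunt Z3 appear in series to ground: Z2 + Z3 = 1310 - j1928 Ω.
Step 4 — Parallel with input shunt Z1: Z_in = Z1 || (Z2 + Z3) = 33.82 - j0.4059 Ω = 33.82∠-0.7° Ω.
Step 5 — Source phasor: V = 120∠-134.4° V = -83.96 - j85.74 V.
Step 6 — Ohm's law: I = V / Z_total = (-83.96 - j85.74) / (33.82 - j0.4059) = -2.452 - j2.565 A.
Step 7 — Convert to polar: |I| = 3.548 A, ∠I = -133.7°.

I = 3.548∠-133.7° A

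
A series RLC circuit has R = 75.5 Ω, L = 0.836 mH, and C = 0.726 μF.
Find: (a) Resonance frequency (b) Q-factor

Step 1 — Resonance condition Im(Z)=0 gives ω₀ = 1/√(LC).
Step 2 — ω₀ = 1/√(0.000836·7.26e-07) = 4.059e+04 rad/s.
Step 3 — f₀ = ω₀/(2π) = 6460 Hz.
Step 4 — Series Q: Q = ω₀L/R = 4.059e+04·0.000836/75.5 = 0.4495.

(a) f₀ = 6460 Hz  (b) Q = 0.4495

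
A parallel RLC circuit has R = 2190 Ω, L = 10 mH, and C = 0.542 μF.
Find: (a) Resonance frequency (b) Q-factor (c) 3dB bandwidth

Step 1 — Resonance: ω₀ = 1/√(LC) = 1/√(0.01·5.42e-07) = 1.358e+04 rad/s.
Step 2 — f₀ = ω₀/(2π) = 2162 Hz.
Step 3 — Parallel Q: Q = R/(ω₀L) = 2190/(1.358e+04·0.01) = 16.12.
Step 4 — Bandwidth: Δω = ω₀/Q = 842.5 rad/s; BW = Δω/(2π) = 134.1 Hz.

(a) f₀ = 2162 Hz  (b) Q = 16.12  (c) BW = 134.1 Hz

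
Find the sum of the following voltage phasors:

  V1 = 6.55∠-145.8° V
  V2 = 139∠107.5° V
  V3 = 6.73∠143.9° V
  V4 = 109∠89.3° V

Step 1 — Convert each phasor to rectangular form:
  V1 = 6.55·(cos(-145.8°) + j·sin(-145.8°)) = -5.417 - j3.682 V
  V2 = 139·(cos(107.5°) + j·sin(107.5°)) = -41.8 + j132.6 V
  V3 = 6.73·(cos(143.9°) + j·sin(143.9°)) = -5.438 + j3.965 V
  V4 = 109·(cos(89.3°) + j·sin(89.3°)) = 1.332 + j109 V
Step 2 — Sum components: V_total = -51.32 + j241.8 V.
Step 3 — Convert to polar: |V_total| = 247.2 V, ∠V_total = 102.0°.

V_total = 247.2∠102.0° V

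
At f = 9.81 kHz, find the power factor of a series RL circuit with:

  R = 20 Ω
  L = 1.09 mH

Step 1 — Angular frequency: ω = 2π·f = 2π·9810 = 6.164e+04 rad/s.
Step 2 — Component impedances:
  R: Z = R = 20 Ω
  L: Z = jωL = j·6.164e+04·0.00109 = 0 + j67.19 Ω
Step 3 — Series combination: Z_total = R + L = 20 + j67.19 Ω = 70.1∠73.4° Ω.
Step 4 — Power factor: PF = cos(φ) = Re(Z)/|Z| = 20/70.1 = 0.2853.
Step 5 — Type: Im(Z) = 67.19 ⇒ lagging (phase φ = 73.4°).

PF = 0.2853 (lagging, φ = 73.4°)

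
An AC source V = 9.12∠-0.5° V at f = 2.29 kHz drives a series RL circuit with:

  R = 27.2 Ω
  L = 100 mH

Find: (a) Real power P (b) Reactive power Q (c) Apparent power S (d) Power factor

Step 1 — Angular frequency: ω = 2π·f = 2π·2290 = 1.439e+04 rad/s.
Step 2 — Component impedances:
  R: Z = R = 27.2 Ω
  L: Z = jωL = j·1.439e+04·0.1 = 0 + j1439 Ω
Step 3 — Series combination: Z_total = R + L = 27.2 + j1439 Ω = 1439∠88.9° Ω.
Step 4 — Source phasor: V = 9.12∠-0.5° V = 9.12 - j0.07959 V.
Step 5 — Current: I = V / Z = 6.448e-05 - j0.006337 A = 0.006337∠-89.4° A.
Step 6 — Complex power: S = V·I* = 0.001092 + j0.05779 VA.
Step 7 — Real power: P = Re(S) = 0.001092 W.
Step 8 — Reactive power: Q = Im(S) = 0.05779 VAR.
Step 9 — Apparent power: |S| = 0.0578 VA.
Step 10 — Power factor: PF = P/|S| = 0.0189 (lagging).

(a) P = 0.001092 W  (b) Q = 0.05779 VAR  (c) S = 0.0578 VA  (d) PF = 0.0189 (lagging)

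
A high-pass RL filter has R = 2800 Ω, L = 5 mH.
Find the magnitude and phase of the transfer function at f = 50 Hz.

Step 1 — Angular frequency: ω = 2π·50 = 314.2 rad/s.
Step 2 — Transfer function: H(jω) = jωL/(R + jωL).
Step 3 — Numerator jωL = j·1.571; denominator R + jωL = 2800 + j1.571.
Step 4 — H = 3.147e-07 + j0.000561.
Step 5 — Magnitude: |H| = 0.000561 (-65.0 dB); phase: φ = 90.0°.

|H| = 0.000561 (-65.0 dB), φ = 90.0°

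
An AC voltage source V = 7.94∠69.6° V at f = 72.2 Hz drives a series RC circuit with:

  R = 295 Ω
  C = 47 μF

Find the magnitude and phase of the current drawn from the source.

Step 1 — Angular frequency: ω = 2π·f = 2π·72.2 = 453.6 rad/s.
Step 2 — Component impedances:
  R: Z = R = 295 Ω
  C: Z = 1/(jωC) = -j/(ω·C) = 0 - j46.9 Ω
Step 3 — Series combination: Z_total = R + C = 295 - j46.9 Ω = 298.7∠-9.0° Ω.
Step 4 — Source phasor: V = 7.94∠69.6° V = 2.768 + j7.442 V.
Step 5 — Ohm's law: I = V / Z_total = (2.768 + j7.442) / (295 - j46.9) = 0.005239 + j0.02606 A.
Step 6 — Convert to polar: |I| = 0.02658 A, ∠I = 78.6°.

I = 0.02658∠78.6° A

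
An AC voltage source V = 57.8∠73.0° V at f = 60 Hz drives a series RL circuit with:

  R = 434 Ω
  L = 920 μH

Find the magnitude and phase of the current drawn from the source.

Step 1 — Angular frequency: ω = 2π·f = 2π·60 = 377 rad/s.
Step 2 — Component impedances:
  R: Z = R = 434 Ω
  L: Z = jωL = j·377·0.00092 = 0 + j0.3468 Ω
Step 3 — Series combination: Z_total = R + L = 434 + j0.3468 Ω = 434∠0.0° Ω.
Step 4 — Source phasor: V = 57.8∠73.0° V = 16.9 + j55.27 V.
Step 5 — Ohm's law: I = V / Z_total = (16.9 + j55.27) / (434 + j0.3468) = 0.03904 + j0.1273 A.
Step 6 — Convert to polar: |I| = 0.1332 A, ∠I = 73.0°.

I = 0.1332∠73.0° A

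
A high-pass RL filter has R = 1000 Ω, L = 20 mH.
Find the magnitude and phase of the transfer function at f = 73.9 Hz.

Step 1 — Angular frequency: ω = 2π·73.9 = 464.3 rad/s.
Step 2 — Transfer function: H(jω) = jωL/(R + jωL).
Step 3 — Numerator jωL = j·9.287; denominator R + jωL = 1000 + j9.287.
Step 4 — H = 8.623e-05 + j0.009286.
Step 5 — Magnitude: |H| = 0.009286 (-40.6 dB); phase: φ = 89.5°.

|H| = 0.009286 (-40.6 dB), φ = 89.5°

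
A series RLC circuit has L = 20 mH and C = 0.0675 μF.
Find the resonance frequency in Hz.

Step 1 — Resonance condition Im(Z)=0 gives ω₀ = 1/√(LC).
Step 2 — ω₀ = 1/√(0.02·6.75e-08) = 2.722e+04 rad/s.
Step 3 — f₀ = ω₀/(2π) = 4332 Hz.

f₀ = 4332 Hz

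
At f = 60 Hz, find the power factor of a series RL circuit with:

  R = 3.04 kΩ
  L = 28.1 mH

Step 1 — Angular frequency: ω = 2π·f = 2π·60 = 377 rad/s.
Step 2 — Component impedances:
  R: Z = R = 3040 Ω
  L: Z = jωL = j·377·0.0281 = 0 + j10.59 Ω
Step 3 — Series combination: Z_total = R + L = 3040 + j10.59 Ω = 3040∠0.2° Ω.
Step 4 — Power factor: PF = cos(φ) = Re(Z)/|Z| = 3040/3040 = 1.
Step 5 — Type: Im(Z) = 10.59 ⇒ lagging (phase φ = 0.2°).

PF = 1 (lagging, φ = 0.2°)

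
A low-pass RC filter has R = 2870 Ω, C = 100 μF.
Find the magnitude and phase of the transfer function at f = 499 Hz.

Step 1 — Angular frequency: ω = 2π·499 = 3135 rad/s.
Step 2 — Transfer function: H(jω) = 1/(1 + jωRC).
Step 3 — Denominator: 1 + jωRC = 1 + j·3135·2870·0.0001 = 1 + j899.8.
Step 4 — H = 1.235e-06 - j0.001111.
Step 5 — Magnitude: |H| = 0.001111 (-59.1 dB); phase: φ = -89.9°.

|H| = 0.001111 (-59.1 dB), φ = -89.9°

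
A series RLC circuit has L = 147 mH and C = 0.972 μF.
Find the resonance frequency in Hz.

Step 1 — Resonance condition Im(Z)=0 gives ω₀ = 1/√(LC).
Step 2 — ω₀ = 1/√(0.147·9.72e-07) = 2646 rad/s.
Step 3 — f₀ = ω₀/(2π) = 421 Hz.

f₀ = 421 Hz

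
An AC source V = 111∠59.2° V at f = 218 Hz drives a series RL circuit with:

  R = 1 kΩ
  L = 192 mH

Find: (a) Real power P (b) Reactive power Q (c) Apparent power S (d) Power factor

Step 1 — Angular frequency: ω = 2π·f = 2π·218 = 1370 rad/s.
Step 2 — Component impedances:
  R: Z = R = 1000 Ω
  L: Z = jωL = j·1370·0.192 = 0 + j263 Ω
Step 3 — Series combination: Z_total = R + L = 1000 + j263 Ω = 1034∠14.7° Ω.
Step 4 — Source phasor: V = 111∠59.2° V = 56.84 + j95.34 V.
Step 5 — Current: I = V / Z = 0.07661 + j0.0752 A = 0.1073∠44.5° A.
Step 6 — Complex power: S = V·I* = 11.52 + j3.031 VA.
Step 7 — Real power: P = Re(S) = 11.52 W.
Step 8 — Reactive power: Q = Im(S) = 3.031 VAR.
Step 9 — Apparent power: |S| = 11.92 VA.
Step 10 — Power factor: PF = P/|S| = 0.9671 (lagging).

(a) P = 11.52 W  (b) Q = 3.031 VAR  (c) S = 11.92 VA  (d) PF = 0.9671 (lagging)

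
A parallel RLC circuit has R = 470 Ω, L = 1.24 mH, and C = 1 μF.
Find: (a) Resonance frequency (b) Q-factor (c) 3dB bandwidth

Step 1 — Resonance: ω₀ = 1/√(LC) = 1/√(0.00124·1e-06) = 2.84e+04 rad/s.
Step 2 — f₀ = ω₀/(2π) = 4520 Hz.
Step 3 — Parallel Q: Q = R/(ω₀L) = 470/(2.84e+04·0.00124) = 13.35.
Step 4 — Bandwidth: Δω = ω₀/Q = 2128 rad/s; BW = Δω/(2π) = 338.6 Hz.

(a) f₀ = 4520 Hz  (b) Q = 13.35  (c) BW = 338.6 Hz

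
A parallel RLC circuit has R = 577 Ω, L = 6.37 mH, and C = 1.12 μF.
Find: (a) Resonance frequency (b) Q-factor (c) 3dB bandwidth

Step 1 — Resonance: ω₀ = 1/√(LC) = 1/√(0.00637·1.12e-06) = 1.184e+04 rad/s.
Step 2 — f₀ = ω₀/(2π) = 1884 Hz.
Step 3 — Parallel Q: Q = R/(ω₀L) = 577/(1.184e+04·0.00637) = 7.651.
Step 4 — Bandwidth: Δω = ω₀/Q = 1547 rad/s; BW = Δω/(2π) = 246.3 Hz.

(a) f₀ = 1884 Hz  (b) Q = 7.651  (c) BW = 246.3 Hz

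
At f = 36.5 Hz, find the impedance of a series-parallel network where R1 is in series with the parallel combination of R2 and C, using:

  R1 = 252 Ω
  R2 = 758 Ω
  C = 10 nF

Step 1 — Angular frequency: ω = 2π·f = 2π·36.5 = 229.3 rad/s.
Step 2 — Component impedances:
  R1: Z = R = 252 Ω
  R2: Z = R = 758 Ω
  C: Z = 1/(jωC) = -j/(ω·C) = 0 - j4.36e+05 Ω
Step 3 — Parallel branch: R2 || C = 1/(1/R2 + 1/C) = 758 - j1.318 Ω.
Step 4 — Series with R1: Z_total = R1 + (R2 || C) = 1010 - j1.318 Ω = 1010∠-0.1° Ω.

Z = 1010 - j1.318 Ω = 1010∠-0.1° Ω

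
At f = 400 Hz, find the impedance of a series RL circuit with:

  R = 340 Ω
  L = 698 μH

Step 1 — Angular frequency: ω = 2π·f = 2π·400 = 2513 rad/s.
Step 2 — Component impedances:
  R: Z = R = 340 Ω
  L: Z = jωL = j·2513·0.000698 = 0 + j1.754 Ω
Step 3 — Series combination: Z_total = R + L = 340 + j1.754 Ω = 340∠0.3° Ω.

Z = 340 + j1.754 Ω = 340∠0.3° Ω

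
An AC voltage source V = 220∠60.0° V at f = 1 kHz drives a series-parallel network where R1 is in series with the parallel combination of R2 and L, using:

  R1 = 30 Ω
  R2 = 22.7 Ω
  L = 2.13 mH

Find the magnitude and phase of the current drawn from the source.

Step 1 — Angular frequency: ω = 2π·f = 2π·1000 = 6283 rad/s.
Step 2 — Component impedances:
  R1: Z = R = 30 Ω
  R2: Z = R = 22.7 Ω
  L: Z = jωL = j·6283·0.00213 = 0 + j13.38 Ω
Step 3 — Parallel branch: R2 || L = 1/(1/R2 + 1/L) = 5.855 + j9.931 Ω.
Step 4 — Series with R1: Z_total = R1 + (R2 || L) = 35.86 + j9.931 Ω = 37.21∠15.5° Ω.
Step 5 — Source phasor: V = 220∠60.0° V = 110 + j190.5 V.
Step 6 — Ohm's law: I = V / Z_total = (110 + j190.5) / (35.86 + j9.931) = 4.216 + j4.146 A.
Step 7 — Convert to polar: |I| = 5.913 A, ∠I = 44.5°.

I = 5.913∠44.5° A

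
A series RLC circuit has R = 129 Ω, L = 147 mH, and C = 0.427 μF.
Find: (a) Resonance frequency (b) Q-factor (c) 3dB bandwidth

Step 1 — Resonance: ω₀ = 1/√(LC) = 1/√(0.147·4.27e-07) = 3991 rad/s.
Step 2 — f₀ = ω₀/(2π) = 635.3 Hz.
Step 3 — Series Q: Q = ω₀L/R = 3991·0.147/129 = 4.548.
Step 4 — Bandwidth: Δω = ω₀/Q = 877.6 rad/s; BW = Δω/(2π) = 139.7 Hz.

(a) f₀ = 635.3 Hz  (b) Q = 4.548  (c) BW = 139.7 Hz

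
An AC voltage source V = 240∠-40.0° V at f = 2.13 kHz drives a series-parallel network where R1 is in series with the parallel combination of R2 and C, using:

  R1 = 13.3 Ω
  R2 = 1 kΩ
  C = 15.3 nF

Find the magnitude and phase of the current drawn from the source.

Step 1 — Angular frequency: ω = 2π·f = 2π·2130 = 1.338e+04 rad/s.
Step 2 — Component impedances:
  R1: Z = R = 13.3 Ω
  R2: Z = R = 1000 Ω
  C: Z = 1/(jωC) = -j/(ω·C) = 0 - j4884 Ω
Step 3 — Parallel branch: R2 || C = 1/(1/R2 + 1/C) = 959.8 - j196.5 Ω.
Step 4 — Series with R1: Z_total = R1 + (R2 || C) = 973.1 - j196.5 Ω = 992.7∠-11.4° Ω.
Step 5 — Source phasor: V = 240∠-40.0° V = 183.9 - j154.3 V.
Step 6 — Ohm's law: I = V / Z_total = (183.9 - j154.3) / (973.1 - j196.5) = 0.2123 - j0.1157 A.
Step 7 — Convert to polar: |I| = 0.2418 A, ∠I = -28.6°.

I = 0.2418∠-28.6° A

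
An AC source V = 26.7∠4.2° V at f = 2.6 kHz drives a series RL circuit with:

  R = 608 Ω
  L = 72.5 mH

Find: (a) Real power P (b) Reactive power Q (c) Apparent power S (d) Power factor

Step 1 — Angular frequency: ω = 2π·f = 2π·2600 = 1.634e+04 rad/s.
Step 2 — Component impedances:
  R: Z = R = 608 Ω
  L: Z = jωL = j·1.634e+04·0.0725 = 0 + j1184 Ω
Step 3 — Series combination: Z_total = R + L = 608 + j1184 Ω = 1331∠62.8° Ω.
Step 4 — Source phasor: V = 26.7∠4.2° V = 26.63 + j1.955 V.
Step 5 — Current: I = V / Z = 0.01044 - j0.01712 A = 0.02006∠-58.6° A.
Step 6 — Complex power: S = V·I* = 0.2445 + j0.4764 VA.
Step 7 — Real power: P = Re(S) = 0.2445 W.
Step 8 — Reactive power: Q = Im(S) = 0.4764 VAR.
Step 9 — Apparent power: |S| = 0.5355 VA.
Step 10 — Power factor: PF = P/|S| = 0.4567 (lagging).

(a) P = 0.2445 W  (b) Q = 0.4764 VAR  (c) S = 0.5355 VA  (d) PF = 0.4567 (lagging)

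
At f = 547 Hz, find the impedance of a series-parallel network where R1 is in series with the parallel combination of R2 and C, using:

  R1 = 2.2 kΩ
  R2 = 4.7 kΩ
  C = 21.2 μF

Step 1 — Angular frequency: ω = 2π·f = 2π·547 = 3437 rad/s.
Step 2 — Component impedances:
  R1: Z = R = 2200 Ω
  R2: Z = R = 4700 Ω
  C: Z = 1/(jωC) = -j/(ω·C) = 0 - j13.72 Ω
Step 3 — Parallel branch: R2 || C = 1/(1/R2 + 1/C) = 0.04008 - j13.72 Ω.
Step 4 — Series with R1: Z_total = R1 + (R2 || C) = 2200 - j13.72 Ω = 2200∠-0.4° Ω.

Z = 2200 - j13.72 Ω = 2200∠-0.4° Ω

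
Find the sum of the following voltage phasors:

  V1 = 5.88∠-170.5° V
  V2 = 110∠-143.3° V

Step 1 — Convert each phasor to rectangular form:
  V1 = 5.88·(cos(-170.5°) + j·sin(-170.5°)) = -5.799 - j0.9705 V
  V2 = 110·(cos(-143.3°) + j·sin(-143.3°)) = -88.2 - j65.74 V
Step 2 — Sum components: V_total = -93.99 - j66.71 V.
Step 3 — Convert to polar: |V_total| = 115.3 V, ∠V_total = -144.6°.

V_total = 115.3∠-144.6° V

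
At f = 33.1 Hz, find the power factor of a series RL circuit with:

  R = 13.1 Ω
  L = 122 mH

Step 1 — Angular frequency: ω = 2π·f = 2π·33.1 = 208 rad/s.
Step 2 — Component impedances:
  R: Z = R = 13.1 Ω
  L: Z = jωL = j·208·0.122 = 0 + j25.37 Ω
Step 3 — Series combination: Z_total = R + L = 13.1 + j25.37 Ω = 28.55∠62.7° Ω.
Step 4 — Power factor: PF = cos(φ) = Re(Z)/|Z| = 13.1/28.55 = 0.4588.
Step 5 — Type: Im(Z) = 25.37 ⇒ lagging (phase φ = 62.7°).

PF = 0.4588 (lagging, φ = 62.7°)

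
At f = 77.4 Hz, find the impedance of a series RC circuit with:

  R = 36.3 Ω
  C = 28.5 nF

Step 1 — Angular frequency: ω = 2π·f = 2π·77.4 = 486.3 rad/s.
Step 2 — Component impedances:
  R: Z = R = 36.3 Ω
  C: Z = 1/(jωC) = -j/(ω·C) = 0 - j7.215e+04 Ω
Step 3 — Series combination: Z_total = R + C = 36.3 - j7.215e+04 Ω = 7.215e+04∠-90.0° Ω.

Z = 36.3 - j7.215e+04 Ω = 7.215e+04∠-90.0° Ω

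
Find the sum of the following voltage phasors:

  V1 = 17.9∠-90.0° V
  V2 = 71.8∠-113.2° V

Step 1 — Convert each phasor to rectangular form:
  V1 = 17.9·(cos(-90.0°) + j·sin(-90.0°)) = 0 - j17.9 V
  V2 = 71.8·(cos(-113.2°) + j·sin(-113.2°)) = -28.29 - j65.99 V
Step 2 — Sum components: V_total = -28.29 - j83.89 V.
Step 3 — Convert to polar: |V_total| = 88.53 V, ∠V_total = -108.6°.

V_total = 88.53∠-108.6° V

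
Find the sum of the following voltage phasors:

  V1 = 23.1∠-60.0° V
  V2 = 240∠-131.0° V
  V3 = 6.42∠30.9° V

Step 1 — Convert each phasor to rectangular form:
  V1 = 23.1·(cos(-60.0°) + j·sin(-60.0°)) = 11.55 - j20.01 V
  V2 = 240·(cos(-131.0°) + j·sin(-131.0°)) = -157.5 - j181.1 V
  V3 = 6.42·(cos(30.9°) + j·sin(30.9°)) = 5.509 + j3.297 V
Step 2 — Sum components: V_total = -140.4 - j197.8 V.
Step 3 — Convert to polar: |V_total| = 242.6 V, ∠V_total = -125.4°.

V_total = 242.6∠-125.4° V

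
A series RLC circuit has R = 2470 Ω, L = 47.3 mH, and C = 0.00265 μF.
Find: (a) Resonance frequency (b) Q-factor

Step 1 — Resonance condition Im(Z)=0 gives ω₀ = 1/√(LC).
Step 2 — ω₀ = 1/√(0.0473·2.65e-09) = 8.932e+04 rad/s.
Step 3 — f₀ = ω₀/(2π) = 1.422e+04 Hz.
Step 4 — Series Q: Q = ω₀L/R = 8.932e+04·0.0473/2470 = 1.71.

(a) f₀ = 1.422e+04 Hz  (b) Q = 1.71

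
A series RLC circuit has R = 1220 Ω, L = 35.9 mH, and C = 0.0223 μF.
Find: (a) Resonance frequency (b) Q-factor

Step 1 — Resonance condition Im(Z)=0 gives ω₀ = 1/√(LC).
Step 2 — ω₀ = 1/√(0.0359·2.23e-08) = 3.534e+04 rad/s.
Step 3 — f₀ = ω₀/(2π) = 5625 Hz.
Step 4 — Series Q: Q = ω₀L/R = 3.534e+04·0.0359/1220 = 1.04.

(a) f₀ = 5625 Hz  (b) Q = 1.04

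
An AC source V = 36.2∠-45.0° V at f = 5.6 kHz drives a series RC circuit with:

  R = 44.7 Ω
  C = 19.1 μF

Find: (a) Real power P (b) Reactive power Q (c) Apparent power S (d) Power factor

Step 1 — Angular frequency: ω = 2π·f = 2π·5600 = 3.519e+04 rad/s.
Step 2 — Component impedances:
  R: Z = R = 44.7 Ω
  C: Z = 1/(jωC) = -j/(ω·C) = 0 - j1.488 Ω
Step 3 — Series combination: Z_total = R + C = 44.7 - j1.488 Ω = 44.72∠-1.9° Ω.
Step 4 — Source phasor: V = 36.2∠-45.0° V = 25.6 - j25.6 V.
Step 5 — Current: I = V / Z = 0.5911 - j0.553 A = 0.8094∠-43.1° A.
Step 6 — Complex power: S = V·I* = 29.28 - j0.9748 VA.
Step 7 — Real power: P = Re(S) = 29.28 W.
Step 8 — Reactive power: Q = Im(S) = -0.9748 VAR.
Step 9 — Apparent power: |S| = 29.3 VA.
Step 10 — Power factor: PF = P/|S| = 0.9994 (leading).

(a) P = 29.28 W  (b) Q = -0.9748 VAR  (c) S = 29.3 VA  (d) PF = 0.9994 (leading)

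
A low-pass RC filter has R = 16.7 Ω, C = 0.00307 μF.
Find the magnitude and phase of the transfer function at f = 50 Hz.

Step 1 — Angular frequency: ω = 2π·50 = 314.2 rad/s.
Step 2 — Transfer function: H(jω) = 1/(1 + jωRC).
Step 3 — Denominator: 1 + jωRC = 1 + j·314.2·16.7·3.07e-09 = 1 + j1.611e-05.
Step 4 — H = 1 - j1.611e-05.
Step 5 — Magnitude: |H| = 1 (-0.0 dB); phase: φ = -0.0°.

|H| = 1 (-0.0 dB), φ = -0.0°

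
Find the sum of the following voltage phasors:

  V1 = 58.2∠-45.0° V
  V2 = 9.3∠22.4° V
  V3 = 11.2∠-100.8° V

Step 1 — Convert each phasor to rectangular form:
  V1 = 58.2·(cos(-45.0°) + j·sin(-45.0°)) = 41.15 - j41.15 V
  V2 = 9.3·(cos(22.4°) + j·sin(22.4°)) = 8.598 + j3.544 V
  V3 = 11.2·(cos(-100.8°) + j·sin(-100.8°)) = -2.099 - j11 V
Step 2 — Sum components: V_total = 47.65 - j48.61 V.
Step 3 — Convert to polar: |V_total| = 68.07 V, ∠V_total = -45.6°.

V_total = 68.07∠-45.6° V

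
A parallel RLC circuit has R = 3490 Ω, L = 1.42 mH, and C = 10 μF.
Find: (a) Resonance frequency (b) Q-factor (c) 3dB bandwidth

Step 1 — Resonance: ω₀ = 1/√(LC) = 1/√(0.00142·1e-05) = 8392 rad/s.
Step 2 — f₀ = ω₀/(2π) = 1336 Hz.
Step 3 — Parallel Q: Q = R/(ω₀L) = 3490/(8392·0.00142) = 292.9.
Step 4 — Bandwidth: Δω = ω₀/Q = 28.65 rad/s; BW = Δω/(2π) = 4.56 Hz.

(a) f₀ = 1336 Hz  (b) Q = 292.9  (c) BW = 4.56 Hz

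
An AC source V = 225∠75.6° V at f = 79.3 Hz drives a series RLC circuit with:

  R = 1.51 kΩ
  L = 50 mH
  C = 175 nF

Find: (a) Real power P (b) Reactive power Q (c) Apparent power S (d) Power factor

Step 1 — Angular frequency: ω = 2π·f = 2π·79.3 = 498.3 rad/s.
Step 2 — Component impedances:
  R: Z = R = 1510 Ω
  L: Z = jωL = j·498.3·0.05 = 0 + j24.91 Ω
  C: Z = 1/(jωC) = -j/(ω·C) = 0 - j1.147e+04 Ω
Step 3 — Series combination: Z_total = R + L + C = 1510 - j1.144e+04 Ω = 1.154e+04∠-82.5° Ω.
Step 4 — Source phasor: V = 225∠75.6° V = 55.96 + j217.9 V.
Step 5 — Current: I = V / Z = -0.01808 + j0.007276 A = 0.01949∠158.1° A.
Step 6 — Complex power: S = V·I* = 0.5737 - j4.348 VA.
Step 7 — Real power: P = Re(S) = 0.5737 W.
Step 8 — Reactive power: Q = Im(S) = -4.348 VAR.
Step 9 — Apparent power: |S| = 4.386 VA.
Step 10 — Power factor: PF = P/|S| = 0.1308 (leading).

(a) P = 0.5737 W  (b) Q = -4.348 VAR  (c) S = 4.386 VA  (d) PF = 0.1308 (leading)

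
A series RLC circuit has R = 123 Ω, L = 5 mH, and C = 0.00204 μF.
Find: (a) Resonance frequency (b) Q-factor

Step 1 — Resonance condition Im(Z)=0 gives ω₀ = 1/√(LC).
Step 2 — ω₀ = 1/√(0.005·2.04e-09) = 3.131e+05 rad/s.
Step 3 — f₀ = ω₀/(2π) = 4.983e+04 Hz.
Step 4 — Series Q: Q = ω₀L/R = 3.131e+05·0.005/123 = 12.73.

(a) f₀ = 4.983e+04 Hz  (b) Q = 12.73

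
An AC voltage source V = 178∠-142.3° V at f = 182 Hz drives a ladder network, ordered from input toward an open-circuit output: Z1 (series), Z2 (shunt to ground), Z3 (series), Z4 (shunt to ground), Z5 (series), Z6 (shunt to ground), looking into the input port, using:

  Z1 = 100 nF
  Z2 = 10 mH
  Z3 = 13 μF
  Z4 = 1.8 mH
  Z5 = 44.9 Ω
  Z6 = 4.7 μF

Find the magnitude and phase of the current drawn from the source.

Step 1 — Angular frequency: ω = 2π·f = 2π·182 = 1144 rad/s.
Step 2 — Component impedances:
  Z1: Z = 1/(jωC) = -j/(ω·C) = 0 - j8745 Ω
  Z2: Z = jωL = j·1144·0.01 = 0 + j11.44 Ω
  Z3: Z = 1/(jωC) = -j/(ω·C) = 0 - j67.27 Ω
  Z4: Z = jωL = j·1144·0.0018 = 0 + j2.058 Ω
  Z5: Z = R = 44.9 Ω
  Z6: Z = 1/(jωC) = -j/(ω·C) = 0 - j186.1 Ω
Step 3 — Ladder network (open output): work backward from the far end, alternating series and parallel combinations. Z_in = 0.00024 - j8731 Ω = 8731∠-90.0° Ω.
Step 4 — Source phasor: V = 178∠-142.3° V = -140.8 - j108.9 V.
Step 5 — Ohm's law: I = V / Z_total = (-140.8 - j108.9) / (0.00024 - j8731) = 0.01247 - j0.01613 A.
Step 6 — Convert to polar: |I| = 0.02039 A, ∠I = -52.3°.

I = 0.02039∠-52.3° A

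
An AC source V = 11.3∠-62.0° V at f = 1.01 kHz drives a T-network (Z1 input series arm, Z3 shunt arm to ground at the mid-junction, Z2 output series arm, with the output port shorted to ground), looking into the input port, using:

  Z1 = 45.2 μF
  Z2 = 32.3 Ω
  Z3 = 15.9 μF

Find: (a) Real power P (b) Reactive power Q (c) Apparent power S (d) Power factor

Step 1 — Angular frequency: ω = 2π·f = 2π·1010 = 6346 rad/s.
Step 2 — Component impedances:
  Z1: Z = 1/(jωC) = -j/(ω·C) = 0 - j3.486 Ω
  Z2: Z = R = 32.3 Ω
  Z3: Z = 1/(jωC) = -j/(ω·C) = 0 - j9.911 Ω
Step 3 — With the output port shorted to ground, the output series arm Z2 runs from the junction to ground; the shunt arm Z3 also runs from the junction to ground. They appear in parallel: Z3 || Z2 = 2.779 - j9.058 Ω.
Step 4 — Series with input arm Z1: Z_in = Z1 + (Z3 || Z2) = 2.779 - j12.54 Ω = 12.85∠-77.5° Ω.
Step 5 — Source phasor: V = 11.3∠-62.0° V = 5.305 - j9.977 V.
Step 6 — Current: I = V / Z = 0.8475 + j0.2351 A = 0.8795∠15.5° A.
Step 7 — Complex power: S = V·I* = 2.15 - j9.703 VA.
Step 8 — Real power: P = Re(S) = 2.15 W.
Step 9 — Reactive power: Q = Im(S) = -9.703 VAR.
Step 10 — Apparent power: |S| = 9.938 VA.
Step 11 — Power factor: PF = P/|S| = 0.2163 (leading).

(a) P = 2.15 W  (b) Q = -9.703 VAR  (c) S = 9.938 VA  (d) PF = 0.2163 (leading)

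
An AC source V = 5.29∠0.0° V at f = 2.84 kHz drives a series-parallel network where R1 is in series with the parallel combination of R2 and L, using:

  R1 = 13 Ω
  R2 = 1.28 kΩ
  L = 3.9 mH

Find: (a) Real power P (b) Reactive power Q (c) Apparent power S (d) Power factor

Step 1 — Angular frequency: ω = 2π·f = 2π·2840 = 1.784e+04 rad/s.
Step 2 — Component impedances:
  R1: Z = R = 13 Ω
  R2: Z = R = 1280 Ω
  L: Z = jωL = j·1.784e+04·0.0039 = 0 + j69.59 Ω
Step 3 — Parallel branch: R2 || L = 1/(1/R2 + 1/L) = 3.773 + j69.39 Ω.
Step 4 — Series with R1: Z_total = R1 + (R2 || L) = 16.77 + j69.39 Ω = 71.39∠76.4° Ω.
Step 5 — Source phasor: V = 5.29∠0.0° V = 5.29 V.
Step 6 — Current: I = V / Z = 0.01741 - j0.07203 A = 0.0741∠-76.4° A.
Step 7 — Complex power: S = V·I* = 0.09211 + j0.381 VA.
Step 8 — Real power: P = Re(S) = 0.09211 W.
Step 9 — Reactive power: Q = Im(S) = 0.381 VAR.
Step 10 — Apparent power: |S| = 0.392 VA.
Step 11 — Power factor: PF = P/|S| = 0.235 (lagging).

(a) P = 0.09211 W  (b) Q = 0.381 VAR  (c) S = 0.392 VA  (d) PF = 0.235 (lagging)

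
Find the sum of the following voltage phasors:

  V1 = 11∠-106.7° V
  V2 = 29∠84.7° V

Step 1 — Convert each phasor to rectangular form:
  V1 = 11·(cos(-106.7°) + j·sin(-106.7°)) = -3.161 - j10.54 V
  V2 = 29·(cos(84.7°) + j·sin(84.7°)) = 2.679 + j28.88 V
Step 2 — Sum components: V_total = -0.4822 + j18.34 V.
Step 3 — Convert to polar: |V_total| = 18.35 V, ∠V_total = 91.5°.

V_total = 18.35∠91.5° V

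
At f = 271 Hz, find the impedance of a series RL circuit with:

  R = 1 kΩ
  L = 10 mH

Step 1 — Angular frequency: ω = 2π·f = 2π·271 = 1703 rad/s.
Step 2 — Component impedances:
  R: Z = R = 1000 Ω
  L: Z = jωL = j·1703·0.01 = 0 + j17.03 Ω
Step 3 — Series combination: Z_total = R + L = 1000 + j17.03 Ω = 1000∠1.0° Ω.

Z = 1000 + j17.03 Ω = 1000∠1.0° Ω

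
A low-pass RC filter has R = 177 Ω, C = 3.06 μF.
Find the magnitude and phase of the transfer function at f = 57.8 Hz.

Step 1 — Angular frequency: ω = 2π·57.8 = 363.2 rad/s.
Step 2 — Transfer function: H(jω) = 1/(1 + jωRC).
Step 3 — Denominator: 1 + jωRC = 1 + j·363.2·177·3.06e-06 = 1 + j0.1967.
Step 4 — H = 0.9628 - j0.1894.
Step 5 — Magnitude: |H| = 0.9812 (-0.2 dB); phase: φ = -11.1°.

|H| = 0.9812 (-0.2 dB), φ = -11.1°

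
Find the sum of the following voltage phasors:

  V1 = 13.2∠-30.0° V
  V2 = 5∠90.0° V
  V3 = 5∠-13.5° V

Step 1 — Convert each phasor to rectangular form:
  V1 = 13.2·(cos(-30.0°) + j·sin(-30.0°)) = 11.43 - j6.6 V
  V2 = 5·(cos(90.0°) + j·sin(90.0°)) = 0 + j5 V
  V3 = 5·(cos(-13.5°) + j·sin(-13.5°)) = 4.862 - j1.167 V
Step 2 — Sum components: V_total = 16.29 - j2.767 V.
Step 3 — Convert to polar: |V_total| = 16.53 V, ∠V_total = -9.6°.

V_total = 16.53∠-9.6° V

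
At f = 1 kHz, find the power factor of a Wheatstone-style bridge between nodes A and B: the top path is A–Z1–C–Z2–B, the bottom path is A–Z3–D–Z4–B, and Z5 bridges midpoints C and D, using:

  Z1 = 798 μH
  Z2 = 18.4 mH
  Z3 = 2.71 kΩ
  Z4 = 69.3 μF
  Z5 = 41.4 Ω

Step 1 — Angular frequency: ω = 2π·f = 2π·1000 = 6283 rad/s.
Step 2 — Component impedances:
  Z1: Z = jωL = j·6283·0.000798 = 0 + j5.014 Ω
  Z2: Z = jωL = j·6283·0.0184 = 0 + j115.6 Ω
  Z3: Z = R = 2710 Ω
  Z4: Z = 1/(jωC) = -j/(ω·C) = 0 - j2.297 Ω
  Z5: Z = R = 41.4 Ω
Step 3 — Bridge requires nodal analysis (the Z5 bridge couples midpoints C and D, so the two paths cannot be reduced to a simple series/parallel combination). Setting node B to ground and injecting 1 A at node A, the 3-node admittance system at A, C, D solves to V_A = Z_AB = 37.64 + j16.06 Ω = 40.92∠23.1° Ω.
Step 4 — Power factor: PF = cos(φ) = Re(Z)/|Z| = 37.64/40.92 = 0.9198.
Step 5 — Type: Im(Z) = 16.06 ⇒ lagging (phase φ = 23.1°).

PF = 0.9198 (lagging, φ = 23.1°)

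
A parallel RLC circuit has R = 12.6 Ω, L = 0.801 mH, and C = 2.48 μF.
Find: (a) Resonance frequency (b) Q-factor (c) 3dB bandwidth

Step 1 — Resonance: ω₀ = 1/√(LC) = 1/√(0.000801·2.48e-06) = 2.244e+04 rad/s.
Step 2 — f₀ = ω₀/(2π) = 3571 Hz.
Step 3 — Parallel Q: Q = R/(ω₀L) = 12.6/(2.244e+04·0.000801) = 0.7011.
Step 4 — Bandwidth: Δω = ω₀/Q = 3.2e+04 rad/s; BW = Δω/(2π) = 5093 Hz.

(a) f₀ = 3571 Hz  (b) Q = 0.7011  (c) BW = 5093 Hz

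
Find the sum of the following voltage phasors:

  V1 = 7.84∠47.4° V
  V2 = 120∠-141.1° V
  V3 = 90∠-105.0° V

Step 1 — Convert each phasor to rectangular form:
  V1 = 7.84·(cos(47.4°) + j·sin(47.4°)) = 5.307 + j5.771 V
  V2 = 120·(cos(-141.1°) + j·sin(-141.1°)) = -93.39 - j75.36 V
  V3 = 90·(cos(-105.0°) + j·sin(-105.0°)) = -23.29 - j86.93 V
Step 2 — Sum components: V_total = -111.4 - j156.5 V.
Step 3 — Convert to polar: |V_total| = 192.1 V, ∠V_total = -125.4°.

V_total = 192.1∠-125.4° V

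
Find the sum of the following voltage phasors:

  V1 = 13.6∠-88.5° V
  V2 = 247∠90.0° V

Step 1 — Convert each phasor to rectangular form:
  V1 = 13.6·(cos(-88.5°) + j·sin(-88.5°)) = 0.356 - j13.6 V
  V2 = 247·(cos(90.0°) + j·sin(90.0°)) = 0 + j247 V
Step 2 — Sum components: V_total = 0.356 + j233.4 V.
Step 3 — Convert to polar: |V_total| = 233.4 V, ∠V_total = 89.9°.

V_total = 233.4∠89.9° V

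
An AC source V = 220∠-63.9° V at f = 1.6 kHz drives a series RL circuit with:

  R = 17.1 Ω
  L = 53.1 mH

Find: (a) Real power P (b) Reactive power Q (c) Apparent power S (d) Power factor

Step 1 — Angular frequency: ω = 2π·f = 2π·1600 = 1.005e+04 rad/s.
Step 2 — Component impedances:
  R: Z = R = 17.1 Ω
  L: Z = jωL = j·1.005e+04·0.0531 = 0 + j533.8 Ω
Step 3 — Series combination: Z_total = R + L = 17.1 + j533.8 Ω = 534.1∠88.2° Ω.
Step 4 — Source phasor: V = 220∠-63.9° V = 96.79 - j197.6 V.
Step 5 — Current: I = V / Z = -0.3639 - j0.193 A = 0.4119∠-152.1° A.
Step 6 — Complex power: S = V·I* = 2.901 + j90.57 VA.
Step 7 — Real power: P = Re(S) = 2.901 W.
Step 8 — Reactive power: Q = Im(S) = 90.57 VAR.
Step 9 — Apparent power: |S| = 90.62 VA.
Step 10 — Power factor: PF = P/|S| = 0.03202 (lagging).

(a) P = 2.901 W  (b) Q = 90.57 VAR  (c) S = 90.62 VA  (d) PF = 0.03202 (lagging)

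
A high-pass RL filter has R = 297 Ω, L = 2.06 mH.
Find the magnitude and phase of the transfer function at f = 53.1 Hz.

Step 1 — Angular frequency: ω = 2π·53.1 = 333.6 rad/s.
Step 2 — Transfer function: H(jω) = jωL/(R + jωL).
Step 3 — Numerator jωL = j·0.6873; denominator R + jωL = 297 + j0.6873.
Step 4 — H = 5.355e-06 + j0.002314.
Step 5 — Magnitude: |H| = 0.002314 (-52.7 dB); phase: φ = 89.9°.

|H| = 0.002314 (-52.7 dB), φ = 89.9°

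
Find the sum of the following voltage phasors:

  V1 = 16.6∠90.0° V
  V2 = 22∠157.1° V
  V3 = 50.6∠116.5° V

Step 1 — Convert each phasor to rectangular form:
  V1 = 16.6·(cos(90.0°) + j·sin(90.0°)) = 0 + j16.6 V
  V2 = 22·(cos(157.1°) + j·sin(157.1°)) = -20.27 + j8.561 V
  V3 = 50.6·(cos(116.5°) + j·sin(116.5°)) = -22.58 + j45.28 V
Step 2 — Sum components: V_total = -42.84 + j70.44 V.
Step 3 — Convert to polar: |V_total| = 82.45 V, ∠V_total = 121.3°.

V_total = 82.45∠121.3° V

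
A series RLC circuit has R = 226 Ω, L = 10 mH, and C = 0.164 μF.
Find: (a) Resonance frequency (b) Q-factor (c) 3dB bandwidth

Step 1 — Resonance condition Im(Z)=0 gives ω₀ = 1/√(LC).
Step 2 — ω₀ = 1/√(0.01·1.64e-07) = 2.469e+04 rad/s.
Step 3 — f₀ = ω₀/(2π) = 3930 Hz.
Step 4 — Series Q: Q = ω₀L/R = 2.469e+04·0.01/226 = 1.093.
Step 5 — 3dB bandwidth: Δω = ω₀/Q = 2.26e+04 rad/s; BW = Δω/(2π) = 3597 Hz.

(a) f₀ = 3930 Hz  (b) Q = 1.093  (c) BW = 3597 Hz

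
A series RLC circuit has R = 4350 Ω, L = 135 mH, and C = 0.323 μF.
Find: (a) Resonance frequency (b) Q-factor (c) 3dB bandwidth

Step 1 — Resonance condition Im(Z)=0 gives ω₀ = 1/√(LC).
Step 2 — ω₀ = 1/√(0.135·3.23e-07) = 4789 rad/s.
Step 3 — f₀ = ω₀/(2π) = 762.2 Hz.
Step 4 — Series Q: Q = ω₀L/R = 4789·0.135/4350 = 0.1486.
Step 5 — 3dB bandwidth: Δω = ω₀/Q = 3.222e+04 rad/s; BW = Δω/(2π) = 5128 Hz.

(a) f₀ = 762.2 Hz  (b) Q = 0.1486  (c) BW = 5128 Hz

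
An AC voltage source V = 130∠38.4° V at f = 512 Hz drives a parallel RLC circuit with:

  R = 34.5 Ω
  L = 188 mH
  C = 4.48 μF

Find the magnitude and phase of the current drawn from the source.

Step 1 — Angular frequency: ω = 2π·f = 2π·512 = 3217 rad/s.
Step 2 — Component impedances:
  R: Z = R = 34.5 Ω
  L: Z = jωL = j·3217·0.188 = 0 + j604.8 Ω
  C: Z = 1/(jωC) = -j/(ω·C) = 0 - j69.39 Ω
Step 3 — Parallel combination: 1/Z_total = 1/R + 1/L + 1/C; Z_total = 28.9 - j12.72 Ω = 31.58∠-23.8° Ω.
Step 4 — Source phasor: V = 130∠38.4° V = 101.9 + j80.75 V.
Step 5 — Ohm's law: I = V / Z_total = (101.9 + j80.75) / (28.9 - j12.72) = 1.923 + j3.64 A.
Step 6 — Convert to polar: |I| = 4.117 A, ∠I = 62.2°.

I = 4.117∠62.2° A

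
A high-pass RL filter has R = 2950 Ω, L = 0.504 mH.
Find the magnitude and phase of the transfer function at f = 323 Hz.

Step 1 — Angular frequency: ω = 2π·323 = 2029 rad/s.
Step 2 — Transfer function: H(jω) = jωL/(R + jωL).
Step 3 — Numerator jωL = j·1.023; denominator R + jωL = 2950 + j1.023.
Step 4 — H = 1.202e-07 + j0.0003467.
Step 5 — Magnitude: |H| = 0.0003467 (-69.2 dB); phase: φ = 90.0°.

|H| = 0.0003467 (-69.2 dB), φ = 90.0°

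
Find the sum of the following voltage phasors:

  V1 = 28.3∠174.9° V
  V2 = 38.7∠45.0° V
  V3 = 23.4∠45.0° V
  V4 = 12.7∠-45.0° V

Step 1 — Convert each phasor to rectangular form:
  V1 = 28.3·(cos(174.9°) + j·sin(174.9°)) = -28.19 + j2.516 V
  V2 = 38.7·(cos(45.0°) + j·sin(45.0°)) = 27.37 + j27.37 V
  V3 = 23.4·(cos(45.0°) + j·sin(45.0°)) = 16.55 + j16.55 V
  V4 = 12.7·(cos(-45.0°) + j·sin(-45.0°)) = 8.98 - j8.98 V
Step 2 — Sum components: V_total = 24.7 + j37.45 V.
Step 3 — Convert to polar: |V_total| = 44.86 V, ∠V_total = 56.6°.

V_total = 44.86∠56.6° V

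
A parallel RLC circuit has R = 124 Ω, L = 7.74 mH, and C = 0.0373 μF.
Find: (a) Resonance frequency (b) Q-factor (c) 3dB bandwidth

Step 1 — Resonance: ω₀ = 1/√(LC) = 1/√(0.00774·3.73e-08) = 5.885e+04 rad/s.
Step 2 — f₀ = ω₀/(2π) = 9367 Hz.
Step 3 — Parallel Q: Q = R/(ω₀L) = 124/(5.885e+04·0.00774) = 0.2722.
Step 4 — Bandwidth: Δω = ω₀/Q = 2.162e+05 rad/s; BW = Δω/(2π) = 3.441e+04 Hz.

(a) f₀ = 9367 Hz  (b) Q = 0.2722  (c) BW = 3.441e+04 Hz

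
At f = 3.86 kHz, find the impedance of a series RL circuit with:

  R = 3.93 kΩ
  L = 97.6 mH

Step 1 — Angular frequency: ω = 2π·f = 2π·3860 = 2.425e+04 rad/s.
Step 2 — Component impedances:
  R: Z = R = 3930 Ω
  L: Z = jωL = j·2.425e+04·0.0976 = 0 + j2367 Ω
Step 3 — Series combination: Z_total = R + L = 3930 + j2367 Ω = 4588∠31.1° Ω.

Z = 3930 + j2367 Ω = 4588∠31.1° Ω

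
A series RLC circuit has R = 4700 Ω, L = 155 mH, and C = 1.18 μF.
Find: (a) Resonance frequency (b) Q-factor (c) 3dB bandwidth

Step 1 — Resonance condition Im(Z)=0 gives ω₀ = 1/√(LC).
Step 2 — ω₀ = 1/√(0.155·1.18e-06) = 2338 rad/s.
Step 3 — f₀ = ω₀/(2π) = 372.1 Hz.
Step 4 — Series Q: Q = ω₀L/R = 2338·0.155/4700 = 0.07711.
Step 5 — 3dB bandwidth: Δω = ω₀/Q = 3.032e+04 rad/s; BW = Δω/(2π) = 4826 Hz.

(a) f₀ = 372.1 Hz  (b) Q = 0.07711  (c) BW = 4826 Hz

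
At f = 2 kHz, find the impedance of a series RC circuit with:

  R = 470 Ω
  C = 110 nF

Step 1 — Angular frequency: ω = 2π·f = 2π·2000 = 1.257e+04 rad/s.
Step 2 — Component impedances:
  R: Z = R = 470 Ω
  C: Z = 1/(jωC) = -j/(ω·C) = 0 - j723.4 Ω
Step 3 — Series combination: Z_total = R + C = 470 - j723.4 Ω = 862.7∠-57.0° Ω.

Z = 470 - j723.4 Ω = 862.7∠-57.0° Ω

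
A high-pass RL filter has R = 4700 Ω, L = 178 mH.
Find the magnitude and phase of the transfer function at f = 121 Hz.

Step 1 — Angular frequency: ω = 2π·121 = 760.3 rad/s.
Step 2 — Transfer function: H(jω) = jωL/(R + jωL).
Step 3 — Numerator jωL = j·135.3; denominator R + jωL = 4700 + j135.3.
Step 4 — H = 0.0008284 + j0.02877.
Step 5 — Magnitude: |H| = 0.02878 (-30.8 dB); phase: φ = 88.4°.

|H| = 0.02878 (-30.8 dB), φ = 88.4°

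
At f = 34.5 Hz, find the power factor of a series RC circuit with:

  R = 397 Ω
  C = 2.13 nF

Step 1 — Angular frequency: ω = 2π·f = 2π·34.5 = 216.8 rad/s.
Step 2 — Component impedances:
  R: Z = R = 397 Ω
  C: Z = 1/(jωC) = -j/(ω·C) = 0 - j2.166e+06 Ω
Step 3 — Series combination: Z_total = R + C = 397 - j2.166e+06 Ω = 2.166e+06∠-90.0° Ω.
Step 4 — Power factor: PF = cos(φ) = Re(Z)/|Z| = 397/2.166e+06 = 0.0001833.
Step 5 — Type: Im(Z) = -2.166e+06 ⇒ leading (phase φ = -90.0°).

PF = 0.0001833 (leading, φ = -90.0°)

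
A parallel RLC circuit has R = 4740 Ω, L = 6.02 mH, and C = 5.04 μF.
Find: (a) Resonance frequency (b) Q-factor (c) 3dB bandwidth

Step 1 — Resonance: ω₀ = 1/√(LC) = 1/√(0.00602·5.04e-06) = 5741 rad/s.
Step 2 — f₀ = ω₀/(2π) = 913.7 Hz.
Step 3 — Parallel Q: Q = R/(ω₀L) = 4740/(5741·0.00602) = 137.1.
Step 4 — Bandwidth: Δω = ω₀/Q = 41.86 rad/s; BW = Δω/(2π) = 6.662 Hz.

(a) f₀ = 913.7 Hz  (b) Q = 137.1  (c) BW = 6.662 Hz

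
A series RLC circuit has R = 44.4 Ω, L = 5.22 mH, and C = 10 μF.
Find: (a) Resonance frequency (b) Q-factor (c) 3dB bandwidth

Step 1 — Resonance condition Im(Z)=0 gives ω₀ = 1/√(LC).
Step 2 — ω₀ = 1/√(0.00522·1e-05) = 4377 rad/s.
Step 3 — f₀ = ω₀/(2π) = 696.6 Hz.
Step 4 — Series Q: Q = ω₀L/R = 4377·0.00522/44.4 = 0.5146.
Step 5 — 3dB bandwidth: Δω = ω₀/Q = 8506 rad/s; BW = Δω/(2π) = 1354 Hz.

(a) f₀ = 696.6 Hz  (b) Q = 0.5146  (c) BW = 1354 Hz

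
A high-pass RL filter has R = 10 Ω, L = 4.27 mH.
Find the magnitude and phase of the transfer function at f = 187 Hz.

Step 1 — Angular frequency: ω = 2π·187 = 1175 rad/s.
Step 2 — Transfer function: H(jω) = jωL/(R + jωL).
Step 3 — Numerator jωL = j·5.017; denominator R + jωL = 10 + j5.017.
Step 4 — H = 0.2011 + j0.4008.
Step 5 — Magnitude: |H| = 0.4484 (-7.0 dB); phase: φ = 63.4°.

|H| = 0.4484 (-7.0 dB), φ = 63.4°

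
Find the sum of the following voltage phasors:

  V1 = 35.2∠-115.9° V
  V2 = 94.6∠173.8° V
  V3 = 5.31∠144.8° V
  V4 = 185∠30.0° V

Step 1 — Convert each phasor to rectangular form:
  V1 = 35.2·(cos(-115.9°) + j·sin(-115.9°)) = -15.38 - j31.66 V
  V2 = 94.6·(cos(173.8°) + j·sin(173.8°)) = -94.05 + j10.22 V
  V3 = 5.31·(cos(144.8°) + j·sin(144.8°)) = -4.339 + j3.061 V
  V4 = 185·(cos(30.0°) + j·sin(30.0°)) = 160.2 + j92.5 V
Step 2 — Sum components: V_total = 46.45 + j74.11 V.
Step 3 — Convert to polar: |V_total| = 87.47 V, ∠V_total = 57.9°.

V_total = 87.47∠57.9° V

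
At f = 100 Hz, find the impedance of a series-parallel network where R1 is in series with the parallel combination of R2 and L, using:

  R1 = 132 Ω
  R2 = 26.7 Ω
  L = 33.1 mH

Step 1 — Angular frequency: ω = 2π·f = 2π·100 = 628.3 rad/s.
Step 2 — Component impedances:
  R1: Z = R = 132 Ω
  R2: Z = R = 26.7 Ω
  L: Z = jωL = j·628.3·0.0331 = 0 + j20.8 Ω
Step 3 — Parallel branch: R2 || L = 1/(1/R2 + 1/L) = 10.08 + j12.94 Ω.
Step 4 — Series with R1: Z_total = R1 + (R2 || L) = 142.1 + j12.94 Ω = 142.7∠5.2° Ω.

Z = 142.1 + j12.94 Ω = 142.7∠5.2° Ω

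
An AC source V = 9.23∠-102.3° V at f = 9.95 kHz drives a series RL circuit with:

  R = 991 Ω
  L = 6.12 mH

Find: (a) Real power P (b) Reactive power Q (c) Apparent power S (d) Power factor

Step 1 — Angular frequency: ω = 2π·f = 2π·9950 = 6.252e+04 rad/s.
Step 2 — Component impedances:
  R: Z = R = 991 Ω
  L: Z = jωL = j·6.252e+04·0.00612 = 0 + j382.6 Ω
Step 3 — Series combination: Z_total = R + L = 991 + j382.6 Ω = 1062∠21.1° Ω.
Step 4 — Source phasor: V = 9.23∠-102.3° V = -1.966 - j9.018 V.
Step 5 — Current: I = V / Z = -0.004784 - j0.007253 A = 0.008689∠-123.4° A.
Step 6 — Complex power: S = V·I* = 0.07481 + j0.02888 VA.
Step 7 — Real power: P = Re(S) = 0.07481 W.
Step 8 — Reactive power: Q = Im(S) = 0.02888 VAR.
Step 9 — Apparent power: |S| = 0.0802 VA.
Step 10 — Power factor: PF = P/|S| = 0.9329 (lagging).

(a) P = 0.07481 W  (b) Q = 0.02888 VAR  (c) S = 0.0802 VA  (d) PF = 0.9329 (lagging)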